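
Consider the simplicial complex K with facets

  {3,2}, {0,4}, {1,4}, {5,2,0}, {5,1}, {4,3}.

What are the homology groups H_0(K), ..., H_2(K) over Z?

We work with the vertex ordering 0 < 1 < 2 < 3 < 4 < 5. The simplices of K, each written with vertices in increasing order, are:

  0-simplices (6): [0], [1], [2], [3], [4], [5]
  1-simplices (8): [0,2], [0,4], [0,5], [1,4], [1,5], [2,3], [2,5], [3,4]
  2-simplices (1): [0,2,5]

so the chain groups are C_0 ≅ Z^6, C_1 ≅ Z^8, C_2 ≅ Z^1.

Boundary ∂_1: C_1 → C_0 maps an edge to its endpoints' difference, ∂[p,q] = q − p. For instance
  ∂[2,3] = [3] − [2].
The resulting 6×8 matrix has rank 5, and its Smith normal form has invariant factors (1,1,1,1,1).

The boundary map ∂_2: C_2 → C_1 acts by ∂[p,q,r] = [q,r] − [p,r] + [p,q]. For instance
  ∂[0,2,5] = [2,5] − [0,5] + [0,2].
The resulting 8×1 matrix has rank 1, and its Smith normal form has invariant factors (1).

Computing H_k = (kernel of ∂_k) / (image of ∂_{k+1}):

  H_0: rank C_0 − rank ∂_1 = 6 − 5 = 1, and the invariant factors of ∂_1 are all 1, so H_0 ≅ Z.
  H_1: rank ker ∂_1 − rank ∂_2 = (8 − 5) − 1 = 2, and the invariant factors of ∂_2 are all 1, so H_1 ≅ Z^2.
  H_2: rank ker ∂_2 − rank ∂_3 = (1 − 1) − 0 = 0, and there is no ∂_3, so H_2 ≅ 0.

H_0 ≅ Z,  H_1 ≅ Z^2,  H_2 = 0.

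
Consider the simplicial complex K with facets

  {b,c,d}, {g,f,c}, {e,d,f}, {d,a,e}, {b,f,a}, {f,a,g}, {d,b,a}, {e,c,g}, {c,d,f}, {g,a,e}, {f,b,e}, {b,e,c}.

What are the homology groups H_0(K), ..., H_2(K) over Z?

H_0 ≅ Z,  H_1 ≅ Z/2Z,  H_2 = 0.

Fix the vertex order a < b < c < d < e < f < g and write every simplex with vertices in increasing order. Then dim K = 2 and the simplices of K are:

  0-simplices (7): a, b, c, d, e, f, g
  1-simplices (18): ab, ad, ae, af, ag, bc, bd, be, bf, cd, ce, cf, cg, de, df, ef, eg, fg
  2-simplices (12): abd, abf, ade, aeg, afg, bcd, bce, bef, cdf, ceg, cfg, def

Hence C_0 ≅ Z^7, C_1 ≅ Z^18, C_2 ≅ Z^12.

The boundary map ∂_1: C_1 → C_0 sends each edge [p,q] (with p < q) to q − p.
The resulting 7×18 matrix has rank 6, and its Smith normal form has invariant factors (1,1,1,1,1,1).

∂_2: C_2 → C_1 maps a triangle to the signed sum of its edges. For instance
  ∂afg = fg − ag + af,
  ∂def = ef − df + de.
As a 18×12 matrix over Z this has rank 12, with invariant factors (1,1,1,1,1,1,1,1,1,1,1,2).

From H_k ≅ ker(∂_k) / im(∂_{k+1}) we obtain:

  H_0: rank C_0 − rank ∂_1 = 7 − 6 = 1, and the invariant factors of ∂_1 are all 1, so H_0 ≅ Z.
  H_1: rank ker ∂_1 − rank ∂_2 = (18 − 6) − 12 = 0, and ∂_2 has invariant factor 2 > 1, so H_1 ≅ Z/2Z.
  H_2: rank ker ∂_2 − rank ∂_3 = (12 − 12) − 0 = 0, and there is no ∂_3, so H_2 ≅ 0.

As a check, the Euler characteristic is 7 − 18 + 12 = 1, which agrees with 1 − 0 + 0 = 1.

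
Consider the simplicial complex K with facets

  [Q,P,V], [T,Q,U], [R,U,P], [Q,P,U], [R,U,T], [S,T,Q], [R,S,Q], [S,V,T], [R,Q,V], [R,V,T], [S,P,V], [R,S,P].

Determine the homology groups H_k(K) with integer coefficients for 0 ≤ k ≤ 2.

H_0 ≅ Z,  H_1 ≅ Z_2,  H_2 = 0.

Order the vertices as P < Q < R < S < T < U < V. Listing each simplex with vertices in this order, K has dimension 2 with simplices:

  0-simplices (7): P, Q, R, S, T, U, V
  1-simplices (18): PQ, PR, PS, PU, PV, QR, QS, QT, QU, QV, RS, RT, RU, RV, ST, SV, TU, TV
  2-simplices (12): PQU, PQV, PRS, PRU, PSV, QRS, QRV, QST, QTU, RTU, RTV, STV

so the chain groups are C_0 ≅ Z^7, C_1 ≅ Z^18, C_2 ≅ Z^12.

Boundary ∂_1: C_1 → C_0 maps an edge to its endpoints' difference, ∂[p,q] = q − p. For instance
  ∂QV = V − Q.
The resulting 7×18 matrix has rank 6, and its Smith normal form has invariant factors (1,1,1,1,1,1).

The boundary map ∂_2: C_2 → C_1 maps a triangle to the signed sum of its edges. For instance
  ∂STV = TV − SV + ST,
  ∂PRS = RS − PS + PR.
This gives a 18×12 integer matrix of rank 12; reducing to Smith normal form yields diagonal entries (1,1,1,1,1,1,1,1,1,1,1,2).

Reading off H_k = ker ∂_k / im ∂_{k+1}:

  H_0: rank C_0 − rank ∂_1 = 7 − 6 = 1, and the invariant factors of ∂_1 are all 1, so H_0 = Z.
  H_1: rank ker ∂_1 − rank ∂_2 = (18 − 6) − 12 = 0, and ∂_2 has invariant factor 2 > 1, so H_1 = Z_2.
  H_2: rank ker ∂_2 − rank ∂_3 = (12 − 12) − 0 = 0, and there is no ∂_3, so H_2 = 0.

As a check, the Euler characteristic is 7 − 18 + 12 = 1, which agrees with 1 − 0 + 0 = 1.
(K is a triangulation of the real projective plane RP^2.)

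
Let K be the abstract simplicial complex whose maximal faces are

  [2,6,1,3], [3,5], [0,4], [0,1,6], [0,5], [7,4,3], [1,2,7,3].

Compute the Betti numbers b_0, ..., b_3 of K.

b_0 = 1, b_1 = 2, b_2 = 0, b_3 = 0.

Order the vertices as 0 < 1 < 2 < 3 < 4 < 5 < 6 < 7. Listing each simplex with vertices in this order, K has dimension 3 with simplices:

  0-simplices (8): [0], [1], [2], [3], [4], [5], [6], [7]
  1-simplices (16): [0,1], [0,4], [0,5], [0,6], [1,2], [1,3], [1,6], [1,7], [2,3], [2,6], [2,7], [3,4], [3,5], [3,6], [3,7], [4,7]
  2-simplices (9): [0,1,6], [1,2,3], [1,2,6], [1,2,7], [1,3,6], [1,3,7], [2,3,6], [2,3,7], [3,4,7]
  3-simplices (2): [1,2,3,6], [1,2,3,7]

so the chain groups are C_0 ≅ Z^8, C_1 ≅ Z^16, C_2 ≅ Z^9, C_3 ≅ Z^2.

∂_1: C_1 → C_0 maps an edge to its endpoints' difference, ∂[p,q] = q − p. For instance
  ∂[3,4] = [4] − [3].
As a 8×16 matrix over Z this has rank 7, with invariant factors (1,1,1,1,1,1,1).

The boundary map ∂_2: C_2 → C_1 maps a triangle to the signed sum of its edges. For instance
  ∂[1,2,7] = [2,7] − [1,7] + [1,2],
  ∂[2,3,7] = [3,7] − [2,7] + [2,3].
This gives a 16×9 integer matrix of rank 7; reducing to Smith normal form yields diagonal entries (1,1,1,1,1,1,1).

∂_3: C_3 → C_2 sends each 3-simplex σ to the alternating sum Σ_i (−1)^i (σ with its i-th vertex removed). For instance
  ∂[1,2,3,6] = [2,3,6] − [1,3,6] + [1,2,6] − [1,2,3],
  ∂[1,2,3,7] = [2,3,7] − [1,3,7] + [1,2,7] − [1,2,3].
This gives a 9×2 integer matrix of rank 2; reducing to Smith normal form yields diagonal entries (1,1).

Now H_k = ker ∂_k / im ∂_{k+1}, so:

  H_0: rank C_0 − rank ∂_1 = 8 − 7 = 1, and the invariant factors of ∂_1 are all 1, so H_0 ≅ Z.
  H_1: rank ker ∂_1 − rank ∂_2 = (16 − 7) − 7 = 2, and the invariant factors of ∂_2 are all 1, so H_1 ≅ Z^2.
  H_2: rank ker ∂_2 − rank ∂_3 = (9 − 7) − 2 = 0, and the invariant factors of ∂_3 are all 1, so H_2 ≅ 0.
  H_3: rank ker ∂_3 − rank ∂_4 = (2 − 2) − 0 = 0, and there is no ∂_4, so H_3 ≅ 0.

As a check, the Euler characteristic is 8 − 16 + 9 − 2 = -1, which agrees with 1 − 2 + 0 − 0 = -1.

Hence the Betti numbers are b_0 = 1, b_1 = 2, b_2 = 0, b_3 = 0.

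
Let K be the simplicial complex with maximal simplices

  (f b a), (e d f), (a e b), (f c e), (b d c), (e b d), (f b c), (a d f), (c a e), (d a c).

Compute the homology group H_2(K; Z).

H_2 = 0.

Order the vertices as a < b < c < d < e < f. Listing each simplex with vertices in this order, K has dimension 2 with simplices:

  0-simplices (6): a, b, c, d, e, f
  1-simplices (15): ab, ac, ad, ae, af, bc, bd, be, bf, cd, ce, cf, de, df, ef
  2-simplices (10): abe, abf, acd, ace, adf, bcd, bcf, bde, cef, def

so the chain groups are C_0 ≅ Z^6, C_1 ≅ Z^15, C_2 ≅ Z^10.

Boundary ∂_1: C_1 → C_0 sends each edge [p,q] (with p < q) to q − p. For instance
  ∂be = e − b.
This gives a 6×15 integer matrix of rank 5; reducing to Smith normal form yields diagonal entries (1,1,1,1,1).

∂_2: C_2 → C_1 acts by ∂[p,q,r] = [q,r] − [p,r] + [p,q]. For instance
  ∂bcf = cf − bf + bc,
  ∂adf = df − af + ad.
The resulting 15×10 matrix has rank 10, and its Smith normal form has invariant factors (1,1,1,1,1,1,1,1,1,2).

Computing H_k = (kernel of ∂_k) / (image of ∂_{k+1}):

  H_2: rank ker ∂_2 − rank ∂_3 = (10 − 10) − 0 = 0, and there is no ∂_3, so H_2 ≅ 0.

(K is a triangulation of the real projective plane RP^2.)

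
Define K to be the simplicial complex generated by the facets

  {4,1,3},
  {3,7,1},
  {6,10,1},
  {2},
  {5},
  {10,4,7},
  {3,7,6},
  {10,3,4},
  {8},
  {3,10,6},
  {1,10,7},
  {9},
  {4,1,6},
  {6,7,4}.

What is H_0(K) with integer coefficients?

We work with the vertex ordering 1 < 2 < 3 < 4 < 5 < 6 < 7 < 8 < 9 < 10. The simplices of K, each written with vertices in increasing order, are:

  0-simplices (10): [1], [2], [3], [4], [5], [6], [7], [8], [9], [10]
  1-simplices (15): [1,3], [1,4], [1,6], [1,7], [1,10], [3,4], [3,6], [3,7], [3,10], [4,6], [4,7], [4,10], [6,7], [6,10], [7,10]
  2-simplices (10): [1,3,4], [1,3,7], [1,4,6], [1,6,10], [1,7,10], [3,4,10], [3,6,7], [3,6,10], [4,6,7], [4,7,10]

so the chain groups are C_0 ≅ Z^10, C_1 ≅ Z^15, C_2 ≅ Z^10.

Boundary ∂_1: C_1 → C_0 maps an edge to its endpoints' difference, ∂[p,q] = q − p.
The resulting 10×15 matrix has rank 5, and its Smith normal form has invariant factors (1,1,1,1,1).

Boundary ∂_2: C_2 → C_1 acts by ∂[p,q,r] = [q,r] − [p,r] + [p,q]. For instance
  ∂[1,3,7] = [3,7] − [1,7] + [1,3],
  ∂[1,3,4] = [3,4] − [1,4] + [1,3].
This gives a 15×10 integer matrix of rank 10; reducing to Smith normal form yields diagonal entries (1,1,1,1,1,1,1,1,1,2).

Reading off H_k = ker ∂_k / im ∂_{k+1}:

  H_0: rank C_0 − rank ∂_1 = 10 − 5 = 5, and the invariant factors of ∂_1 are all 1, so H_0 = Z^5.

(K is a triangulation of the disjoint union of a set of 4 points and the real projective plane RP^2.)

H_0 = Z^5.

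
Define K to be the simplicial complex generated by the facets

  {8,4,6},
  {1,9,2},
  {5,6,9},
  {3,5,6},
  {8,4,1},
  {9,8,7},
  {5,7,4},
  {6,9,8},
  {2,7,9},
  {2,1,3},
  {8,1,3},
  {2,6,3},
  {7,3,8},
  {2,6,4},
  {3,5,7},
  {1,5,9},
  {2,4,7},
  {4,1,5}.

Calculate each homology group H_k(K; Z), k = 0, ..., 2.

We work with the vertex ordering 1 < 2 < 3 < 4 < 5 < 6 < 7 < 8 < 9. The simplices of K, each written with vertices in increasing order, are:

  0-simplices (9): [1], [2], [3], [4], [5], [6], [7], [8], [9]
  1-simplices (27): (27 of them)
  2-simplices (18): [1,2,3], [1,2,9], [1,3,8], [1,4,5], [1,4,8], [1,5,9], [2,3,6], [2,4,6], [2,4,7], [2,7,9], [3,5,6], [3,5,7], [3,7,8], [4,5,7], [4,6,8], [5,6,9], [6,8,9], [7,8,9]

giving chain groups C_0 ≅ Z^9, C_1 ≅ Z^27, C_2 ≅ Z^18.

The boundary map ∂_1: C_1 → C_0 sends each edge [p,q] (with p < q) to q − p.
The resulting 9×27 matrix has rank 8, and its Smith normal form has invariant factors (1,1,1,1,1,1,1,1).

Boundary ∂_2: C_2 → C_1 sends each 2-simplex [p,q,r] to [q,r] − [p,r] + [p,q]. For instance
  ∂[1,4,5] = [4,5] − [1,5] + [1,4],
  ∂[3,5,7] = [5,7] − [3,7] + [3,5].
The resulting 27×18 matrix has rank 17, and its Smith normal form has invariant factors (1,1,1,1,1,1,1,1,1,1,1,1,1,1,1,1,1).

Computing H_k = (kernel of ∂_k) / (image of ∂_{k+1}):

  H_0: rank C_0 − rank ∂_1 = 9 − 8 = 1, and the invariant factors of ∂_1 are all 1, so H_0 ≅ Z.
  H_1: rank ker ∂_1 − rank ∂_2 = (27 − 8) − 17 = 2, and the invariant factors of ∂_2 are all 1, so H_1 ≅ Z^2.
  H_2: rank ker ∂_2 − rank ∂_3 = (18 − 17) − 0 = 1, and there is no ∂_3, so H_2 ≅ Z.

H_0 ≅ Z,  H_1 ≅ Z^2,  H_2 ≅ Z.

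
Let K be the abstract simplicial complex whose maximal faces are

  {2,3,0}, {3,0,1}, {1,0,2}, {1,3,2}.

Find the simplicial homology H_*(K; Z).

H_0 = Z,  H_1 = 0,  H_2 = Z.

K has 4 vertices, 6 edges, 4 triangles.
rank ∂_0 = 0, rank ∂_1 = 3 ⇒ b_0 = 4 − 0 − 3 = 1; all invariant factors of ∂_1 are 1 so no torsion. So H_0 ≅ Z.
rank ∂_1 = 3, rank ∂_2 = 3 ⇒ b_1 = 6 − 3 − 3 = 0; all invariant factors of ∂_2 are 1 so no torsion. So H_1 ≅ 0.
rank ∂_2 = 3, rank ∂_3 = 0 ⇒ b_2 = 4 − 3 − 0 = 1. So H_2 ≅ Z.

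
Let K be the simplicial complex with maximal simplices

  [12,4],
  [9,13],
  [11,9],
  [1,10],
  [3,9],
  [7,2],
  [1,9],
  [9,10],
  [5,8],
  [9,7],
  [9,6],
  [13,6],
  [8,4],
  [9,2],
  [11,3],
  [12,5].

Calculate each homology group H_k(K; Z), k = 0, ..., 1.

We work with the vertex ordering 1 < 2 < 3 < 4 < 5 < 6 < 7 < 8 < 9 < 10 < 11 < 12 < 13. The simplices of K, each written with vertices in increasing order, are:

  0-simplices (13): [1], [2], [3], [4], [5], [6], [7], [8], [9], [10], [11], [12], [13]
  1-simplices (16): [1,9], [1,10], [2,7], [2,9], [3,9], [3,11], [4,8], [4,12], [5,8], [5,12], [6,9], [6,13], [7,9], [9,10], [9,11], [9,13]

giving chain groups C_0 ≅ Z^13, C_1 ≅ Z^16.

Boundary ∂_1: C_1 → C_0 is given by ∂[p,q] = [q] − [p].
This gives a 13×16 integer matrix of rank 11; reducing to Smith normal form yields diagonal entries (1,1,1,1,1,1,1,1,1,1,1).

Now H_k = ker ∂_k / im ∂_{k+1}, so:

  H_0: rank C_0 − rank ∂_1 = 13 − 11 = 2, and the invariant factors of ∂_1 are all 1, so H_0 ≅ Z^2.
  H_1: rank ker ∂_1 − rank ∂_2 = (16 − 11) − 0 = 5, and there is no ∂_2, so H_1 ≅ Z^5.

As a check, the Euler characteristic is 13 − 16 = -3, which agrees with 2 − 5 = -3.

H_0 ≅ Z^2,  H_1 ≅ Z^5.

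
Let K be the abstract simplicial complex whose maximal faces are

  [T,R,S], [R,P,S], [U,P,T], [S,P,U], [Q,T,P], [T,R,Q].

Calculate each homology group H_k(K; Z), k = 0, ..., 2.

Take the total order P < Q < R < S < T < U on the vertex set. Then K (dimension 2) consists of the simplices:

  0-simplices (6): P, Q, R, S, T, U
  1-simplices (12): PQ, PR, PS, PT, PU, QR, QT, RS, RT, ST, SU, TU
  2-simplices (6): PQT, PRS, PSU, PTU, QRT, RST

giving chain groups C_0 ≅ Z^6, C_1 ≅ Z^12, C_2 ≅ Z^6.

∂_1: C_1 → C_0 maps an edge to its endpoints' difference, ∂[p,q] = q − p.
This gives a 6×12 integer matrix of rank 5; reducing to Smith normal form yields diagonal entries (1,1,1,1,1).

∂_2: C_2 → C_1 acts by ∂[p,q,r] = [q,r] − [p,r] + [p,q]. For instance
  ∂PTU = TU − PU + PT,
  ∂RST = ST − RT + RS.
The resulting 12×6 matrix has rank 6, and its Smith normal form has invariant factors (1,1,1,1,1,1).

Computing H_k = (kernel of ∂_k) / (image of ∂_{k+1}):

  H_0: rank C_0 − rank ∂_1 = 6 − 5 = 1, and the invariant factors of ∂_1 are all 1, so H_0 = Z.
  H_1: rank ker ∂_1 − rank ∂_2 = (12 − 5) − 6 = 1, and the invariant factors of ∂_2 are all 1, so H_1 = Z.
  H_2: rank ker ∂_2 − rank ∂_3 = (6 − 6) − 0 = 0, and there is no ∂_3, so H_2 = 0.

H_0 ≅ Z,  H_1 ≅ Z,  H_2 = 0.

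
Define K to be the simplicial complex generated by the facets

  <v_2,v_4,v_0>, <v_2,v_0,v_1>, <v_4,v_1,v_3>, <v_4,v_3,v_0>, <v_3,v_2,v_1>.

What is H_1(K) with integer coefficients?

We work with the vertex ordering v_0 < v_1 < v_2 < v_3 < v_4. The simplices of K, each written with vertices in increasing order, are:

  0-simplices (5): [v_0], [v_1], [v_2], [v_3], [v_4]
  1-simplices (10): [v_0,v_1], [v_0,v_2], [v_0,v_3], [v_0,v_4], [v_1,v_2], [v_1,v_3], [v_1,v_4], [v_2,v_3], [v_2,v_4], [v_3,v_4]
  2-simplices (5): [v_0,v_1,v_2], [v_0,v_2,v_4], [v_0,v_3,v_4], [v_1,v_2,v_3], [v_1,v_3,v_4]

giving chain groups C_0 ≅ Z^5, C_1 ≅ Z^10, C_2 ≅ Z^5.

∂_1: C_1 → C_0 is given by ∂[p,q] = [q] − [p]. For instance
  ∂[v_1,v_4] = [v_4] − [v_1].
The 5×10 boundary matrix has rank 4 and Smith normal form diag(1,1,1,1).

∂_2: C_2 → C_1 acts by ∂[p,q,r] = [q,r] − [p,r] + [p,q]. For instance
  ∂[v_0,v_2,v_4] = [v_2,v_4] − [v_0,v_4] + [v_0,v_2],
  ∂[v_1,v_2,v_3] = [v_2,v_3] − [v_1,v_3] + [v_1,v_2].
The 10×5 boundary matrix has rank 5 and Smith normal form diag(1,1,1,1,1).

Computing H_k = (kernel of ∂_k) / (image of ∂_{k+1}):

  H_1: rank ker ∂_1 − rank ∂_2 = (10 − 4) − 5 = 1, and the invariant factors of ∂_2 are all 1, so H_1 ≅ Z.

H_1 = Z.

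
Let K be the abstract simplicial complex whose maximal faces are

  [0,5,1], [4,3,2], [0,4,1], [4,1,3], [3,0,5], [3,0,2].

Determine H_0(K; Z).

Take the total order 0 < 1 < 2 < 3 < 4 < 5 on the vertex set. Then K (dimension 2) consists of the simplices:

  0-simplices (6): [0], [1], [2], [3], [4], [5]
  1-simplices (12): [0,1], [0,2], [0,3], [0,4], [0,5], [1,3], [1,4], [1,5], [2,3], [2,4], [3,4], [3,5]
  2-simplices (6): [0,1,4], [0,1,5], [0,2,3], [0,3,5], [1,3,4], [2,3,4]

so the chain groups are C_0 ≅ Z^6, C_1 ≅ Z^12, C_2 ≅ Z^6.

∂_1: C_1 → C_0 maps an edge to its endpoints' difference, ∂[p,q] = q − p.
As a 6×12 matrix over Z this has rank 5, with invariant factors (1,1,1,1,1).

∂_2: C_2 → C_1 maps a triangle to the signed sum of its edges. For instance
  ∂[0,3,5] = [3,5] − [0,5] + [0,3],
  ∂[0,1,4] = [1,4] − [0,4] + [0,1].
This gives a 12×6 integer matrix of rank 6; reducing to Smith normal form yields diagonal entries (1,1,1,1,1,1).

Now H_k = ker ∂_k / im ∂_{k+1}, so:

  H_0: rank C_0 − rank ∂_1 = 6 − 5 = 1, and the invariant factors of ∂_1 are all 1, so H_0 = Z.

H_0 = Z.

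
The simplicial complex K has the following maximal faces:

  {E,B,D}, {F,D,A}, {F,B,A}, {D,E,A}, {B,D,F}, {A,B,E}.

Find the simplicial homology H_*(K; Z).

H_0 ≅ Z,  H_1 = 0,  H_2 ≅ Z.

Order the vertices as A < B < D < E < F. Listing each simplex with vertices in this order, K has dimension 2 with simplices:

  0-simplices (5): A, B, D, E, F
  1-simplices (9): AB, AD, AE, AF, BD, BE, BF, DE, DF
  2-simplices (6): ABE, ABF, ADE, ADF, BDE, BDF

Hence C_0 ≅ Z^5, C_1 ≅ Z^9, C_2 ≅ Z^6.

Boundary ∂_1: C_1 → C_0 maps an edge to its endpoints' difference, ∂[p,q] = q − p. For instance
  ∂BF = F − B.
The 5×9 boundary matrix has rank 4 and Smith normal form diag(1,1,1,1).

∂_2: C_2 → C_1 maps a triangle to the signed sum of its edges. For instance
  ∂BDE = DE − BE + BD,
  ∂ADF = DF − AF + AD.
The resulting 9×6 matrix has rank 5, and its Smith normal form has invariant factors (1,1,1,1,1).

Now H_k = ker ∂_k / im ∂_{k+1}, so:

  H_0: rank C_0 − rank ∂_1 = 5 − 4 = 1, and the invariant factors of ∂_1 are all 1, so H_0 ≅ Z.
  H_1: rank ker ∂_1 − rank ∂_2 = (9 − 4) − 5 = 0, and the invariant factors of ∂_2 are all 1, so H_1 ≅ 0.
  H_2: rank ker ∂_2 − rank ∂_3 = (6 − 5) − 0 = 1, and there is no ∂_3, so H_2 ≅ Z.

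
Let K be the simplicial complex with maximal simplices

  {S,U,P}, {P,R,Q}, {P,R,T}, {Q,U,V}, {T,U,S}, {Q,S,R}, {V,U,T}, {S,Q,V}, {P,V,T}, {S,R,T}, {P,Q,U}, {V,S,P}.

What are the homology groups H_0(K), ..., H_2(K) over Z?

Take the total order P < Q < R < S < T < U < V on the vertex set. Then K (dimension 2) consists of the simplices:

  0-simplices (7): P, Q, R, S, T, U, V
  1-simplices (18): PQ, PR, PS, PT, PU, PV, QR, QS, QU, QV, RS, RT, ST, SU, SV, TU, TV, UV
  2-simplices (12): PQR, PQU, PRT, PSU, PSV, PTV, QRS, QSV, QUV, RST, STU, TUV

Hence C_0 ≅ Z^7, C_1 ≅ Z^18, C_2 ≅ Z^12.

Boundary ∂_1: C_1 → C_0 is given by ∂[p,q] = [q] − [p].
The resulting 7×18 matrix has rank 6, and its Smith normal form has invariant factors (1,1,1,1,1,1).

Boundary ∂_2: C_2 → C_1 sends each 2-simplex [p,q,r] to [q,r] − [p,r] + [p,q]. For instance
  ∂PSU = SU − PU + PS,
  ∂TUV = UV − TV + TU.
The resulting 18×12 matrix has rank 12, and its Smith normal form has invariant factors (1,1,1,1,1,1,1,1,1,1,1,2).

Reading off H_k = ker ∂_k / im ∂_{k+1}:

  H_0: rank C_0 − rank ∂_1 = 7 − 6 = 1, and the invariant factors of ∂_1 are all 1, so H_0 = Z.
  H_1: rank ker ∂_1 − rank ∂_2 = (18 − 6) − 12 = 0, and ∂_2 has invariant factor 2 > 1, so H_1 = Z/2.
  H_2: rank ker ∂_2 − rank ∂_3 = (12 − 12) − 0 = 0, and there is no ∂_3, so H_2 = 0.

H_0 = Z,  H_1 = Z/2,  H_2 = 0.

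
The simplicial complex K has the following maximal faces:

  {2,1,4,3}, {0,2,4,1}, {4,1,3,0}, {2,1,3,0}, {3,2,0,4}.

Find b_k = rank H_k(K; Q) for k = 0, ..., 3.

Order the vertices as 0 < 1 < 2 < 3 < 4. Listing each simplex with vertices in this order, K has dimension 3 with simplices:

  0-simplices (5): [0], [1], [2], [3], [4]
  1-simplices (10): [0,1], [0,2], [0,3], [0,4], [1,2], [1,3], [1,4], [2,3], [2,4], [3,4]
  2-simplices (10): [0,1,2], [0,1,3], [0,1,4], [0,2,3], [0,2,4], [0,3,4], [1,2,3], [1,2,4], [1,3,4], [2,3,4]
  3-simplices (5): [0,1,2,3], [0,1,2,4], [0,1,3,4], [0,2,3,4], [1,2,3,4]

so the chain groups are C_0 ≅ Z^5, C_1 ≅ Z^10, C_2 ≅ Z^10, C_3 ≅ Z^5.

The boundary map ∂_1: C_1 → C_0 maps an edge to its endpoints' difference, ∂[p,q] = q − p. For instance
  ∂[1,3] = [3] − [1].
As a 5×10 matrix over Z this has rank 4, with invariant factors (1,1,1,1).

Boundary ∂_2: C_2 → C_1 maps a triangle to the signed sum of its edges. For instance
  ∂[0,1,3] = [1,3] − [0,3] + [0,1],
  ∂[2,3,4] = [3,4] − [2,4] + [2,3].
This gives a 10×10 integer matrix of rank 6; reducing to Smith normal form yields diagonal entries (1,1,1,1,1,1).

∂_3: C_3 → C_2 sends each 3-simplex σ to the alternating sum Σ_i (−1)^i (σ with its i-th vertex removed). For instance
  ∂[0,2,3,4] = [2,3,4] − [0,3,4] + [0,2,4] − [0,2,3],
  ∂[1,2,3,4] = [2,3,4] − [1,3,4] + [1,2,4] − [1,2,3].
As a 10×5 matrix over Z this has rank 4, with invariant factors (1,1,1,1).

From H_k ≅ ker(∂_k) / im(∂_{k+1}) we obtain:

  H_0: rank C_0 − rank ∂_1 = 5 − 4 = 1, and the invariant factors of ∂_1 are all 1, so H_0 = Z.
  H_1: rank ker ∂_1 − rank ∂_2 = (10 − 4) − 6 = 0, and the invariant factors of ∂_2 are all 1, so H_1 = 0.
  H_2: rank ker ∂_2 − rank ∂_3 = (10 − 6) − 4 = 0, and the invariant factors of ∂_3 are all 1, so H_2 = 0.
  H_3: rank ker ∂_3 − rank ∂_4 = (5 − 4) − 0 = 1, and there is no ∂_4, so H_3 = Z.

As a check, the Euler characteristic is 5 − 10 + 10 − 5 = 0, which agrees with 1 − 0 + 0 − 1 = 0.

Hence the Betti numbers are b_0 = 1, b_1 = 0, b_2 = 0, b_3 = 1.

b_0 = 1, b_1 = 0, b_2 = 0, b_3 = 1.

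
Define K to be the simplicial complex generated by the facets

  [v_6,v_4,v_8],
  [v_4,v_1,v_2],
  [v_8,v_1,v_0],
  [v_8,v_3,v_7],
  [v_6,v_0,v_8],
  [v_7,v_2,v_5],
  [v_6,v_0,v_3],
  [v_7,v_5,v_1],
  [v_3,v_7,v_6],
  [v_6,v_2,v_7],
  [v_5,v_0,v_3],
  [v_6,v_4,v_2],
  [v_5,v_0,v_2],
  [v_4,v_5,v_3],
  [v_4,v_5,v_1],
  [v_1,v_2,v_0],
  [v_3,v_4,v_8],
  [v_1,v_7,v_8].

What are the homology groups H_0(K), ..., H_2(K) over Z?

H_0 ≅ Z,  H_1 ≅ Z ⊕ Z/2Z,  H_2 = 0.

We work with the vertex ordering v_0 < v_1 < v_2 < v_3 < v_4 < v_5 < v_6 < v_7 < v_8. The simplices of K, each written with vertices in increasing order, are:

  0-simplices (9): [v_0], [v_1], [v_2], [v_3], [v_4], [v_5], [v_6], [v_7], [v_8]
  1-simplices (27): (27 of them)
  2-simplices (18): (18 of them)

Hence C_0 ≅ Z^9, C_1 ≅ Z^27, C_2 ≅ Z^18.

The boundary map ∂_1: C_1 → C_0 is given by ∂[p,q] = [q] − [p]. For instance
  ∂[v_1,v_4] = [v_4] − [v_1].
The resulting 9×27 matrix has rank 8, and its Smith normal form has invariant factors (1,1,1,1,1,1,1,1).

∂_2: C_2 → C_1 acts by ∂[p,q,r] = [q,r] − [p,r] + [p,q]. For instance
  ∂[v_0,v_2,v_5] = [v_2,v_5] − [v_0,v_5] + [v_0,v_2],
  ∂[v_4,v_6,v_8] = [v_6,v_8] − [v_4,v_8] + [v_4,v_6].
This gives a 27×18 integer matrix of rank 18; reducing to Smith normal form yields diagonal entries (1,1,1,1,1,1,1,1,1,1,1,1,1,1,1,1,1,2).

Now H_k = ker ∂_k / im ∂_{k+1}, so:

  H_0: rank C_0 − rank ∂_1 = 9 − 8 = 1, and the invariant factors of ∂_1 are all 1, so H_0 = Z.
  H_1: rank ker ∂_1 − rank ∂_2 = (27 − 8) − 18 = 1, and ∂_2 has invariant factor 2 > 1, so H_1 = Z ⊕ Z/2Z.
  H_2: rank ker ∂_2 − rank ∂_3 = (18 − 18) − 0 = 0, and there is no ∂_3, so H_2 = 0.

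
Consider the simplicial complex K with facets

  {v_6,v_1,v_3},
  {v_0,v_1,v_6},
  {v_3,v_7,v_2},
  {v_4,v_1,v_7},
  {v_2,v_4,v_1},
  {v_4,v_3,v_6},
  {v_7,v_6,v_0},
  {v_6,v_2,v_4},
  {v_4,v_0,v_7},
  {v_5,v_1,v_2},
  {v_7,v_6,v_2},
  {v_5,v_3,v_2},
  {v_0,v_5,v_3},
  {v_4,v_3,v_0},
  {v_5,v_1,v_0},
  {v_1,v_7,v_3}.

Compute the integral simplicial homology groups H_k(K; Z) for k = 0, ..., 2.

Order the vertices as v_0 < v_1 < v_2 < v_3 < v_4 < v_5 < v_6 < v_7. Listing each simplex with vertices in this order, K has dimension 2 with simplices:

  0-simplices (8): [v_0], [v_1], [v_2], [v_3], [v_4], [v_5], [v_6], [v_7]
  1-simplices (24): (24 of them)
  2-simplices (16): (16 of them)

Hence C_0 ≅ Z^8, C_1 ≅ Z^24, C_2 ≅ Z^16.

The boundary map ∂_1: C_1 → C_0 is given by ∂[p,q] = [q] − [p].
The 8×24 boundary matrix has rank 7 and Smith normal form diag(1,1,1,1,1,1,1).

Boundary ∂_2: C_2 → C_1 acts by ∂[p,q,r] = [q,r] − [p,r] + [p,q]. For instance
  ∂[v_0,v_6,v_7] = [v_6,v_7] − [v_0,v_7] + [v_0,v_6],
  ∂[v_1,v_2,v_5] = [v_2,v_5] − [v_1,v_5] + [v_1,v_2].
As a 24×16 matrix over Z this has rank 15, with invariant factors (1,1,1,1,1,1,1,1,1,1,1,1,1,1,1).

From H_k ≅ ker(∂_k) / im(∂_{k+1}) we obtain:

  H_0: rank C_0 − rank ∂_1 = 8 − 7 = 1, and the invariant factors of ∂_1 are all 1, so H_0 = Z.
  H_1: rank ker ∂_1 − rank ∂_2 = (24 − 7) − 15 = 2, and the invariant factors of ∂_2 are all 1, so H_1 = Z^2.
  H_2: rank ker ∂_2 − rank ∂_3 = (16 − 15) − 0 = 1, and there is no ∂_3, so H_2 = Z.

H_0 ≅ Z,  H_1 ≅ Z^2,  H_2 ≅ Z.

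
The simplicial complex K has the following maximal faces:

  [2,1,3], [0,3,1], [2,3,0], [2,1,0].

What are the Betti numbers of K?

b_0 = 1, b_1 = 0, b_2 = 1.

K has 4 vertices, 6 edges, 4 triangles.
rank ∂_0 = 0, rank ∂_1 = 3 ⇒ b_0 = 4 − 0 − 3 = 1; all invariant factors of ∂_1 are 1 so no torsion. So H_0 = Z.
rank ∂_1 = 3, rank ∂_2 = 3 ⇒ b_1 = 6 − 3 − 3 = 0; all invariant factors of ∂_2 are 1 so no torsion. So H_1 = 0.
rank ∂_2 = 3, rank ∂_3 = 0 ⇒ b_2 = 4 − 3 − 0 = 1. So H_2 = Z.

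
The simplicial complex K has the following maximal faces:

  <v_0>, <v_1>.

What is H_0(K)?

Take the total order v_0 < v_1 on the vertex set. Then K (dimension 0) consists of the simplices:

  0-simplices (2): [v_0], [v_1]

Hence C_0 ≅ Z^2.

Reading off H_k = ker ∂_k / im ∂_{k+1}:

  H_0: rank C_0 − rank ∂_1 = 2 − 0 = 2, and there is no ∂_1, so H_0 ≅ Z^2.

H_0 = Z^2.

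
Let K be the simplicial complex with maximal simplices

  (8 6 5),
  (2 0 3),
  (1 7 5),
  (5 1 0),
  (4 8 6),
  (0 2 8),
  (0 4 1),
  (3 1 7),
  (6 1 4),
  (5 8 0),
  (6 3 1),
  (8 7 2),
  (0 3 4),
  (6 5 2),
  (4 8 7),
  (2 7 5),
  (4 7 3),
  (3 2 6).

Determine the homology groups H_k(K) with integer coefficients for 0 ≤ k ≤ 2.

We work with the vertex ordering 0 < 1 < 2 < 3 < 4 < 5 < 6 < 7 < 8. The simplices of K, each written with vertices in increasing order, are:

  0-simplices (9): [0], [1], [2], [3], [4], [5], [6], [7], [8]
  1-simplices (27): (27 of them)
  2-simplices (18): [0,1,4], [0,1,5], [0,2,3], [0,2,8], [0,3,4], [0,5,8], [1,3,6], [1,3,7], [1,4,6], [1,5,7], [2,3,6], [2,5,6], [2,5,7], [2,7,8], [3,4,7], [4,6,8], [4,7,8], [5,6,8]

giving chain groups C_0 ≅ Z^9, C_1 ≅ Z^27, C_2 ≅ Z^18.

Boundary ∂_1: C_1 → C_0 maps an edge to its endpoints' difference, ∂[p,q] = q − p. For instance
  ∂[2,3] = [3] − [2].
The resulting 9×27 matrix has rank 8, and its Smith normal form has invariant factors (1,1,1,1,1,1,1,1).

Boundary ∂_2: C_2 → C_1 acts by ∂[p,q,r] = [q,r] − [p,r] + [p,q]. For instance
  ∂[0,2,8] = [2,8] − [0,8] + [0,2],
  ∂[2,5,7] = [5,7] − [2,7] + [2,5].
This gives a 27×18 integer matrix of rank 18; reducing to Smith normal form yields diagonal entries (1,1,1,1,1,1,1,1,1,1,1,1,1,1,1,1,1,2).

Computing H_k = (kernel of ∂_k) / (image of ∂_{k+1}):

  H_0: rank C_0 − rank ∂_1 = 9 − 8 = 1, and the invariant factors of ∂_1 are all 1, so H_0 = Z.
  H_1: rank ker ∂_1 − rank ∂_2 = (27 − 8) − 18 = 1, and ∂_2 has invariant factor 2 > 1, so H_1 = Z ⊕ Z_2.
  H_2: rank ker ∂_2 − rank ∂_3 = (18 − 18) − 0 = 0, and there is no ∂_3, so H_2 = 0.

As a check, the Euler characteristic is 9 − 27 + 18 = 0, which agrees with 1 − 1 + 0 = 0.

H_0 = Z,  H_1 = Z ⊕ Z_2,  H_2 = 0.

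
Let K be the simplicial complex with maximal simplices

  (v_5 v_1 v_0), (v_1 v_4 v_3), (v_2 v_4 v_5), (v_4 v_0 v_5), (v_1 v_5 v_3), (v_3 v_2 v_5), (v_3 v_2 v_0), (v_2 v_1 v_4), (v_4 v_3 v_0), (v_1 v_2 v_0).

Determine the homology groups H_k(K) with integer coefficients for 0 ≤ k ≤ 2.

H_0 ≅ Z,  H_1 ≅ Z/2,  H_2 = 0.

K has 6 vertices, 15 edges, 10 triangles.
rank ∂_0 = 0, rank ∂_1 = 5 ⇒ b_0 = 6 − 0 − 5 = 1; all invariant factors of ∂_1 are 1 so no torsion. So H_0 = Z.
rank ∂_1 = 5, rank ∂_2 = 10 ⇒ b_1 = 15 − 5 − 10 = 0; ∂_2 has invariant factor(s) [2] giving torsion. So H_1 = Z/2.
rank ∂_2 = 10, rank ∂_3 = 0 ⇒ b_2 = 10 − 10 − 0 = 0. So H_2 = 0.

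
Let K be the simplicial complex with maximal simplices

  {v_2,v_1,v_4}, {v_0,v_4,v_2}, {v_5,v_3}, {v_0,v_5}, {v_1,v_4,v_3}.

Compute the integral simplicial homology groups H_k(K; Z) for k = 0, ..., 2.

H_0 ≅ Z,  H_1 ≅ Z,  H_2 = 0.

K has 6 vertices, 9 edges, 3 triangles.
rank ∂_0 = 0, rank ∂_1 = 5 ⇒ b_0 = 6 − 0 − 5 = 1; all invariant factors of ∂_1 are 1 so no torsion. So H_0 ≅ Z.
rank ∂_1 = 5, rank ∂_2 = 3 ⇒ b_1 = 9 − 5 − 3 = 1; all invariant factors of ∂_2 are 1 so no torsion. So H_1 ≅ Z.
rank ∂_2 = 3, rank ∂_3 = 0 ⇒ b_2 = 3 − 3 − 0 = 0. So H_2 ≅ 0.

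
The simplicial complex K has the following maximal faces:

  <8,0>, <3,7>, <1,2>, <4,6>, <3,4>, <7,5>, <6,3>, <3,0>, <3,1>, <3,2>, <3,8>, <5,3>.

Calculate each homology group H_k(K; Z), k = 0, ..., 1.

We work with the vertex ordering 0 < 1 < 2 < 3 < 4 < 5 < 6 < 7 < 8. The simplices of K, each written with vertices in increasing order, are:

  0-simplices (9): [0], [1], [2], [3], [4], [5], [6], [7], [8]
  1-simplices (12): [0,3], [0,8], [1,2], [1,3], [2,3], [3,4], [3,5], [3,6], [3,7], [3,8], [4,6], [5,7]

Hence C_0 ≅ Z^9, C_1 ≅ Z^12.

The boundary map ∂_1: C_1 → C_0 sends each edge [p,q] (with p < q) to q − p. For instance
  ∂[3,8] = [8] − [3].
As a 9×12 matrix over Z this has rank 8, with invariant factors (1,1,1,1,1,1,1,1).

Reading off H_k = ker ∂_k / im ∂_{k+1}:

  H_0: rank C_0 − rank ∂_1 = 9 − 8 = 1, and the invariant factors of ∂_1 are all 1, so H_0 ≅ Z.
  H_1: rank ker ∂_1 − rank ∂_2 = (12 − 8) − 0 = 4, and there is no ∂_2, so H_1 ≅ Z^4.

H_0 ≅ Z,  H_1 ≅ Z^4.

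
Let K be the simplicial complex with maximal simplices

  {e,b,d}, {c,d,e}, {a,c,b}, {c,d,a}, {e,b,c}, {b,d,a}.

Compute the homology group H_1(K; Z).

H_1 ≅ 0.

Order the vertices as a < b < c < d < e. Listing each simplex with vertices in this order, K has dimension 2 with simplices:

  0-simplices (5): a, b, c, d, e
  1-simplices (9): ab, ac, ad, bc, bd, be, cd, ce, de
  2-simplices (6): abc, abd, acd, bce, bde, cde

Hence C_0 ≅ Z^5, C_1 ≅ Z^9, C_2 ≅ Z^6.

Boundary ∂_1: C_1 → C_0 sends each edge [p,q] (with p < q) to q − p.
This gives a 5×9 integer matrix of rank 4; reducing to Smith normal form yields diagonal entries (1,1,1,1).

∂_2: C_2 → C_1 acts by ∂[p,q,r] = [q,r] − [p,r] + [p,q]. For instance
  ∂bce = ce − be + bc,
  ∂abc = bc − ac + ab.
The 9×6 boundary matrix has rank 5 and Smith normal form diag(1,1,1,1,1).

Reading off H_k = ker ∂_k / im ∂_{k+1}:

  H_1: rank ker ∂_1 − rank ∂_2 = (9 − 4) − 5 = 0, and the invariant factors of ∂_2 are all 1, so H_1 = 0.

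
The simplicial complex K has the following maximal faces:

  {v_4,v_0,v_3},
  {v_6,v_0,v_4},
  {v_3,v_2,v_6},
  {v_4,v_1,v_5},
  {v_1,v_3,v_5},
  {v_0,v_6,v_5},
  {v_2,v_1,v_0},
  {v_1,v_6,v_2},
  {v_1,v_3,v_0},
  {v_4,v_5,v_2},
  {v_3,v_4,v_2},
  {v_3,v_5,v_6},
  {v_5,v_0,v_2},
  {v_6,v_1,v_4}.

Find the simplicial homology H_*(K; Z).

K has 7 vertices, 21 edges, 14 triangles.
rank ∂_0 = 0, rank ∂_1 = 6 ⇒ b_0 = 7 − 0 − 6 = 1; all invariant factors of ∂_1 are 1 so no torsion. So H_0 ≅ Z.
rank ∂_1 = 6, rank ∂_2 = 13 ⇒ b_1 = 21 − 6 − 13 = 2; all invariant factors of ∂_2 are 1 so no torsion. So H_1 ≅ Z^2.
rank ∂_2 = 13, rank ∂_3 = 0 ⇒ b_2 = 14 − 13 − 0 = 1. So H_2 ≅ Z.

H_0 = Z,  H_1 = Z^2,  H_2 = Z.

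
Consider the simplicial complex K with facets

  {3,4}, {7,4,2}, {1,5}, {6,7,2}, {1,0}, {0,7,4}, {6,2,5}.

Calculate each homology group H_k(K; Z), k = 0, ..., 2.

H_0 ≅ Z,  H_1 ≅ Z,  H_2 = 0.

Order the vertices as 0 < 1 < 2 < 3 < 4 < 5 < 6 < 7. Listing each simplex with vertices in this order, K has dimension 2 with simplices:

  0-simplices (8): [0], [1], [2], [3], [4], [5], [6], [7]
  1-simplices (12): [0,1], [0,4], [0,7], [1,5], [2,4], [2,5], [2,6], [2,7], [3,4], [4,7], [5,6], [6,7]
  2-simplices (4): [0,4,7], [2,4,7], [2,5,6], [2,6,7]

Hence C_0 ≅ Z^8, C_1 ≅ Z^12, C_2 ≅ Z^4.

∂_1: C_1 → C_0 is given by ∂[p,q] = [q] − [p]. For instance
  ∂[1,5] = [5] − [1].
The 8×12 boundary matrix has rank 7 and Smith normal form diag(1,1,1,1,1,1,1).

∂_2: C_2 → C_1 acts by ∂[p,q,r] = [q,r] − [p,r] + [p,q]. For instance
  ∂[2,4,7] = [4,7] − [2,7] + [2,4],
  ∂[2,6,7] = [6,7] − [2,7] + [2,6].
As a 12×4 matrix over Z this has rank 4, with invariant factors (1,1,1,1).

Computing H_k = (kernel of ∂_k) / (image of ∂_{k+1}):

  H_0: rank C_0 − rank ∂_1 = 8 − 7 = 1, and the invariant factors of ∂_1 are all 1, so H_0 ≅ Z.
  H_1: rank ker ∂_1 − rank ∂_2 = (12 − 7) − 4 = 1, and the invariant factors of ∂_2 are all 1, so H_1 ≅ Z.
  H_2: rank ker ∂_2 − rank ∂_3 = (4 − 4) − 0 = 0, and there is no ∂_3, so H_2 ≅ 0.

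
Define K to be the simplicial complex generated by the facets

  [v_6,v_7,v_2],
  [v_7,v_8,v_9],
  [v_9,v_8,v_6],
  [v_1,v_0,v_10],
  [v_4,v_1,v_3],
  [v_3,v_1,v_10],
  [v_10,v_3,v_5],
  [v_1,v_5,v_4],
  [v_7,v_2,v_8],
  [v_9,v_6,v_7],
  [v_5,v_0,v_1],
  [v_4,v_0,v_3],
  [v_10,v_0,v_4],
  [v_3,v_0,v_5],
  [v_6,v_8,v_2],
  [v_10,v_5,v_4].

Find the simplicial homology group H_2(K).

H_2 = Z.

Order the vertices as v_0 < v_1 < v_2 < v_3 < v_4 < v_5 < v_6 < v_7 < v_8 < v_9 < v_10. Listing each simplex with vertices in this order, K has dimension 2 with simplices:

  0-simplices (11): [v_0], [v_1], [v_2], [v_3], [v_4], [v_5], [v_6], [v_7], [v_8], [v_9], [v_10]
  1-simplices (24): (24 of them)
  2-simplices (16): (16 of them)

giving chain groups C_0 ≅ Z^11, C_1 ≅ Z^24, C_2 ≅ Z^16.

∂_1: C_1 → C_0 sends each edge [p,q] (with p < q) to q − p. For instance
  ∂[v_4,v_10] = [v_10] − [v_4].
This gives a 11×24 integer matrix of rank 9; reducing to Smith normal form yields diagonal entries (1,1,1,1,1,1,1,1,1).

Boundary ∂_2: C_2 → C_1 acts by ∂[p,q,r] = [q,r] − [p,r] + [p,q]. For instance
  ∂[v_0,v_3,v_5] = [v_3,v_5] − [v_0,v_5] + [v_0,v_3],
  ∂[v_2,v_7,v_8] = [v_7,v_8] − [v_2,v_8] + [v_2,v_7].
This gives a 24×16 integer matrix of rank 15; reducing to Smith normal form yields diagonal entries (1,1,1,1,1,1,1,1,1,1,1,1,1,1,2).

Reading off H_k = ker ∂_k / im ∂_{k+1}:

  H_2: rank ker ∂_2 − rank ∂_3 = (16 − 15) − 0 = 1, and there is no ∂_3, so H_2 ≅ Z.

(K is a triangulation of the disjoint union of the 2-sphere S^2 and the real projective plane RP^2.)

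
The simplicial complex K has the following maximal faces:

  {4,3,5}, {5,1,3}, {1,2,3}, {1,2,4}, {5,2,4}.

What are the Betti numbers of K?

b_0 = 1, b_1 = 1, b_2 = 0.

We work with the vertex ordering 1 < 2 < 3 < 4 < 5. The simplices of K, each written with vertices in increasing order, are:

  0-simplices (5): [1], [2], [3], [4], [5]
  1-simplices (10): [1,2], [1,3], [1,4], [1,5], [2,3], [2,4], [2,5], [3,4], [3,5], [4,5]
  2-simplices (5): [1,2,3], [1,2,4], [1,3,5], [2,4,5], [3,4,5]

so the chain groups are C_0 ≅ Z^5, C_1 ≅ Z^10, C_2 ≅ Z^5.

The boundary map ∂_1: C_1 → C_0 sends each edge [p,q] (with p < q) to q − p. For instance
  ∂[3,4] = [4] − [3].
The 5×10 boundary matrix has rank 4 and Smith normal form diag(1,1,1,1).

The boundary map ∂_2: C_2 → C_1 acts by ∂[p,q,r] = [q,r] − [p,r] + [p,q]. For instance
  ∂[2,4,5] = [4,5] − [2,5] + [2,4],
  ∂[3,4,5] = [4,5] − [3,5] + [3,4].
This gives a 10×5 integer matrix of rank 5; reducing to Smith normal form yields diagonal entries (1,1,1,1,1).

Reading off H_k = ker ∂_k / im ∂_{k+1}:

  H_0: rank C_0 − rank ∂_1 = 5 − 4 = 1, and the invariant factors of ∂_1 are all 1, so H_0 = Z.
  H_1: rank ker ∂_1 − rank ∂_2 = (10 − 4) − 5 = 1, and the invariant factors of ∂_2 are all 1, so H_1 = Z.
  H_2: rank ker ∂_2 − rank ∂_3 = (5 − 5) − 0 = 0, and there is no ∂_3, so H_2 = 0.

As a check, the Euler characteristic is 5 − 10 + 5 = 0, which agrees with 1 − 1 + 0 = 0.

Hence the Betti numbers are b_0 = 1, b_1 = 1, b_2 = 0.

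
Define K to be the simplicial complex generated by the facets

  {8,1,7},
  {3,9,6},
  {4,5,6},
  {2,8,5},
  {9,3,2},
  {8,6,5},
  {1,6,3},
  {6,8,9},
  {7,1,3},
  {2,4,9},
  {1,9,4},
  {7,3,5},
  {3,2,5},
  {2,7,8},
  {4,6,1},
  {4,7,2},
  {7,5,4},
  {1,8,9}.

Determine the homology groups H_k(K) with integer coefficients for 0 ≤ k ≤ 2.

H_0 ≅ Z,  H_1 ≅ Z ⊕ Z_2,  H_2 = 0.

Order the vertices as 1 < 2 < 3 < 4 < 5 < 6 < 7 < 8 < 9. Listing each simplex with vertices in this order, K has dimension 2 with simplices:

  0-simplices (9): [1], [2], [3], [4], [5], [6], [7], [8], [9]
  1-simplices (27): (27 of them)
  2-simplices (18): [1,3,6], [1,3,7], [1,4,6], [1,4,9], [1,7,8], [1,8,9], [2,3,5], [2,3,9], [2,4,7], [2,4,9], [2,5,8], [2,7,8], [3,5,7], [3,6,9], [4,5,6], [4,5,7], [5,6,8], [6,8,9]

Hence C_0 ≅ Z^9, C_1 ≅ Z^27, C_2 ≅ Z^18.

The boundary map ∂_1: C_1 → C_0 maps an edge to its endpoints' difference, ∂[p,q] = q − p.
As a 9×27 matrix over Z this has rank 8, with invariant factors (1,1,1,1,1,1,1,1).

The boundary map ∂_2: C_2 → C_1 maps a triangle to the signed sum of its edges. For instance
  ∂[1,7,8] = [7,8] − [1,8] + [1,7],
  ∂[4,5,7] = [5,7] − [4,7] + [4,5].
This gives a 27×18 integer matrix of rank 18; reducing to Smith normal form yields diagonal entries (1,1,1,1,1,1,1,1,1,1,1,1,1,1,1,1,1,2).

Reading off H_k = ker ∂_k / im ∂_{k+1}:

  H_0: rank C_0 − rank ∂_1 = 9 − 8 = 1, and the invariant factors of ∂_1 are all 1, so H_0 ≅ Z.
  H_1: rank ker ∂_1 − rank ∂_2 = (27 − 8) − 18 = 1, and ∂_2 has invariant factor 2 > 1, so H_1 ≅ Z ⊕ Z_2.
  H_2: rank ker ∂_2 − rank ∂_3 = (18 − 18) − 0 = 0, and there is no ∂_3, so H_2 ≅ 0.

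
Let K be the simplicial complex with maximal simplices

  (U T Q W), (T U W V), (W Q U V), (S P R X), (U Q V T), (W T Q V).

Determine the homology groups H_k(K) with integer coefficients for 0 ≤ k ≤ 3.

We work with the vertex ordering P < Q < R < S < T < U < V < W < X. The simplices of K, each written with vertices in increasing order, are:

  0-simplices (9): P, Q, R, S, T, U, V, W, X
  1-simplices (16): PR, PS, PX, QT, QU, QV, QW, RS, RX, SX, TU, TV, TW, UV, UW, VW
  2-simplices (14): PRS, PRX, PSX, QTU, QTV, QTW, QUV, QUW, QVW, RSX, TUV, TUW, TVW, UVW
  3-simplices (6): PRSX, QTUV, QTUW, QTVW, QUVW, TUVW

Hence C_0 ≅ Z^9, C_1 ≅ Z^16, C_2 ≅ Z^14, C_3 ≅ Z^6.

∂_1: C_1 → C_0 sends each edge [p,q] (with p < q) to q − p. For instance
  ∂SX = X − S.
The 9×16 boundary matrix has rank 7 and Smith normal form diag(1,1,1,1,1,1,1).

The boundary map ∂_2: C_2 → C_1 sends each 2-simplex [p,q,r] to [q,r] − [p,r] + [p,q]. For instance
  ∂PRS = RS − PS + PR,
  ∂PRX = RX − PX + PR.
The 16×14 boundary matrix has rank 9 and Smith normal form diag(1,1,1,1,1,1,1,1,1).

The boundary map ∂_3: C_3 → C_2 sends each 3-simplex σ to the alternating sum Σ_i (−1)^i (σ with its i-th vertex removed). For instance
  ∂TUVW = UVW − TVW + TUW − TUV,
  ∂QTVW = TVW − QVW + QTW − QTV.
This gives a 14×6 integer matrix of rank 5; reducing to Smith normal form yields diagonal entries (1,1,1,1,1).

Now H_k = ker ∂_k / im ∂_{k+1}, so:

  H_0: rank C_0 − rank ∂_1 = 9 − 7 = 2, and the invariant factors of ∂_1 are all 1, so H_0 = Z^2.
  H_1: rank ker ∂_1 − rank ∂_2 = (16 − 7) − 9 = 0, and the invariant factors of ∂_2 are all 1, so H_1 = 0.
  H_2: rank ker ∂_2 − rank ∂_3 = (14 − 9) − 5 = 0, and the invariant factors of ∂_3 are all 1, so H_2 = 0.
  H_3: rank ker ∂_3 − rank ∂_4 = (6 − 5) − 0 = 1, and there is no ∂_4, so H_3 = Z.

(K is a triangulation of the disjoint union of the 3-simplex and the 3-sphere S^3.)

H_0 ≅ Z^2,  H_1 = 0,  H_2 = 0,  H_3 ≅ Z.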